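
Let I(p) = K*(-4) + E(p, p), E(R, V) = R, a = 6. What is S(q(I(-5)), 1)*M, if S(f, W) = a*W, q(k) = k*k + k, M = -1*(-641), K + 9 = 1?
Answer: 3846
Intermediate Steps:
K = -8 (K = -9 + 1 = -8)
I(p) = 32 + p (I(p) = -8*(-4) + p = 32 + p)
M = 641
q(k) = k + k**2 (q(k) = k**2 + k = k + k**2)
S(f, W) = 6*W
S(q(I(-5)), 1)*M = (6*1)*641 = 6*641 = 3846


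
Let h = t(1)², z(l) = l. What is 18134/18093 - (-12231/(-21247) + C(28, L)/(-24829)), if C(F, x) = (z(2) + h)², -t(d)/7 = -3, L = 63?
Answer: 79514324169614/9544813117959 ≈ 8.3306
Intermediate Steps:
t(d) = 21 (t(d) = -7*(-3) = 21)
h = 441 (h = 21² = 441)
C(F, x) = 196249 (C(F, x) = (2 + 441)² = 443² = 196249)
18134/18093 - (-12231/(-21247) + C(28, L)/(-24829)) = 18134/18093 - (-12231/(-21247) + 196249/(-24829)) = 18134*(1/18093) - (-12231*(-1/21247) + 196249*(-1/24829)) = 18134/18093 - (12231/21247 - 196249/24829) = 18134/18093 - 1*(-3866019004/527541763) = 18134/18093 + 3866019004/527541763 = 79514324169614/9544813117959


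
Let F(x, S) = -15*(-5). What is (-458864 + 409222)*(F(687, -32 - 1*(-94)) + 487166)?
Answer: -24187617722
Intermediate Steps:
F(x, S) = 75
(-458864 + 409222)*(F(687, -32 - 1*(-94)) + 487166) = (-458864 + 409222)*(75 + 487166) = -49642*487241 = -24187617722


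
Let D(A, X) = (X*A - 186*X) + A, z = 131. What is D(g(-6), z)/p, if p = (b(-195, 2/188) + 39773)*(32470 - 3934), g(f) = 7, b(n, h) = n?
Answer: -3907/188232968 ≈ -2.0756e-5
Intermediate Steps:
D(A, X) = A - 186*X + A*X (D(A, X) = (A*X - 186*X) + A = (-186*X + A*X) + A = A - 186*X + A*X)
p = 1129397808 (p = (-195 + 39773)*(32470 - 3934) = 39578*28536 = 1129397808)
D(g(-6), z)/p = (7 - 186*131 + 7*131)/1129397808 = (7 - 24366 + 917)*(1/1129397808) = -23442*1/1129397808 = -3907/188232968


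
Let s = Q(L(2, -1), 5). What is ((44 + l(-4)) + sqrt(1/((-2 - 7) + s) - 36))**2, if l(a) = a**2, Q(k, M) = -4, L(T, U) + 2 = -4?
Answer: (780 + I*sqrt(6097))**2/169 ≈ 3563.9 + 720.77*I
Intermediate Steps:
L(T, U) = -6 (L(T, U) = -2 - 4 = -6)
s = -4
((44 + l(-4)) + sqrt(1/((-2 - 7) + s) - 36))**2 = ((44 + (-4)**2) + sqrt(1/((-2 - 7) - 4) - 36))**2 = ((44 + 16) + sqrt(1/(-9 - 4) - 36))**2 = (60 + sqrt(1/(-13) - 36))**2 = (60 + sqrt(-1/13 - 36))**2 = (60 + sqrt(-469/13))**2 = (60 + I*sqrt(6097)/13)**2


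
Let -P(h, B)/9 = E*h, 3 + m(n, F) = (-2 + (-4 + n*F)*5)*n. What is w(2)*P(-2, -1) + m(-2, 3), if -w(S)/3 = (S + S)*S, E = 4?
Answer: -1627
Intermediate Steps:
m(n, F) = -3 + n*(-22 + 5*F*n) (m(n, F) = -3 + (-2 + (-4 + n*F)*5)*n = -3 + (-2 + (-4 + F*n)*5)*n = -3 + (-2 + (-20 + 5*F*n))*n = -3 + (-22 + 5*F*n)*n = -3 + n*(-22 + 5*F*n))
w(S) = -6*S**2 (w(S) = -3*(S + S)*S = -3*2*S*S = -6*S**2)
P(h, B) = -36*h
w(2)*P(-2, -1) + m(-2, 3) = (-6*2**2)*(-36*(-2)) + (-3 - 22*(-2) + 5*3*(-2)**2) = -6*4*72 + (-3 + 44 + 5*3*4) = -24*72 + (-3 + 44 + 60) = -1728 + 101 = -1627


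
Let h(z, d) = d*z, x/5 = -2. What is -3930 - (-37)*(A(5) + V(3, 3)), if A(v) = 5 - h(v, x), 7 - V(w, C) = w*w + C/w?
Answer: -2006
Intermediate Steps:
x = -10 (x = 5*(-2) = -10)
V(w, C) = 7 - w² - C/w (V(w, C) = 7 - (w*w + C/w) = 7 - (w² + C/w) = 7 + (-w² - C/w) = 7 - w² - C/w)
A(v) = 5 + 10*v (A(v) = 5 - (-10)*v = 5 + 10*v)
-3930 - (-37)*(A(5) + V(3, 3)) = -3930 - (-37)*((5 + 10*5) + (7 - 1*3² - 1*3/3)) = -3930 - (-37)*((5 + 50) + (7 - 1*9 - 1*3*⅓)) = -3930 - (-37)*(55 + (7 - 9 - 1)) = -3930 - (-37)*(55 - 3) = -3930 - (-37)*52 = -3930 - 1*(-1924) = -3930 + 1924 = -2006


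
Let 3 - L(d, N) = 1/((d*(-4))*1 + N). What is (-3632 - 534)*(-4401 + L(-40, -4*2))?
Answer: 1392479251/76 ≈ 1.8322e+7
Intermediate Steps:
L(d, N) = 3 - 1/(N - 4*d) (L(d, N) = 3 - 1/((d*(-4))*1 + N) = 3 - 1/(-4*d*1 + N) = 3 - 1/(-4*d + N) = 3 - 1/(N - 4*d))
(-3632 - 534)*(-4401 + L(-40, -4*2)) = (-3632 - 534)*(-4401 + (-1 - 12*(-40) + 3*(-4*2))/(-4*2 - 4*(-40))) = -4166*(-4401 + (-1 + 480 + 3*(-8))/(-8 + 160)) = -4166*(-4401 + (-1 + 480 - 24)/152) = -4166*(-4401 + (1/152)*455) = -4166*(-4401 + 455/152) = -4166*(-668497/152) = 1392479251/76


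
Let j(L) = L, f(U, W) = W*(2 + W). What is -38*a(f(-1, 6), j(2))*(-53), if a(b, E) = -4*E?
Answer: -16112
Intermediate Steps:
-38*a(f(-1, 6), j(2))*(-53) = -(-152)*2*(-53) = -38*(-8)*(-53) = 304*(-53) = -16112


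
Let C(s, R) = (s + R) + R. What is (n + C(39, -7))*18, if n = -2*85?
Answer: -2610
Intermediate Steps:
C(s, R) = s + 2*R (C(s, R) = (R + s) + R = s + 2*R)
n = -170
(n + C(39, -7))*18 = (-170 + (39 + 2*(-7)))*18 = (-170 + (39 - 14))*18 = (-170 + 25)*18 = -145*18 = -2610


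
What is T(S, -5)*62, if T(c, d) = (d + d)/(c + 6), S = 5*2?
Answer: -155/4 ≈ -38.750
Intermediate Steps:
S = 10
T(c, d) = 2*d/(6 + c) (T(c, d) = (2*d)/(6 + c) = 2*d/(6 + c))
T(S, -5)*62 = (2*(-5)/(6 + 10))*62 = (2*(-5)/16)*62 = (2*(-5)*(1/16))*62 = -5/8*62 = -155/4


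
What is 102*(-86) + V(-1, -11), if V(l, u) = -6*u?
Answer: -8706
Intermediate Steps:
102*(-86) + V(-1, -11) = 102*(-86) - 6*(-11) = -8772 + 66 = -8706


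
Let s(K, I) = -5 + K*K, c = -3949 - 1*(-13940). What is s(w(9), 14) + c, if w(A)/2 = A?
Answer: 10310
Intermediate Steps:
w(A) = 2*A
c = 9991 (c = -3949 + 13940 = 9991)
s(K, I) = -5 + K²
s(w(9), 14) + c = (-5 + (2*9)²) + 9991 = (-5 + 18²) + 9991 = (-5 + 324) + 9991 = 319 + 9991 = 10310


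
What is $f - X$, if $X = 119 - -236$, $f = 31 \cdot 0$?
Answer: $-355$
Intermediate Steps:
$f = 0$
$X = 355$ ($X = 119 + 236 = 355$)
$f - X = 0 - 355 = -355$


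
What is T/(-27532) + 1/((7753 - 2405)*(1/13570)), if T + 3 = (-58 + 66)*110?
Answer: 92229761/36810284 ≈ 2.5055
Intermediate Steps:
T = 877 (T = -3 + (-58 + 66)*110 = -3 + 8*110 = -3 + 880 = 877)
T/(-27532) + 1/((7753 - 2405)*(1/13570)) = 877/(-27532) + 1/((7753 - 2405)*(1/13570)) = 877*(-1/27532) + 1/(5348*(1/13570)) = -877/27532 + (1/5348)*13570 = -877/27532 + 6785/2674 = 92229761/36810284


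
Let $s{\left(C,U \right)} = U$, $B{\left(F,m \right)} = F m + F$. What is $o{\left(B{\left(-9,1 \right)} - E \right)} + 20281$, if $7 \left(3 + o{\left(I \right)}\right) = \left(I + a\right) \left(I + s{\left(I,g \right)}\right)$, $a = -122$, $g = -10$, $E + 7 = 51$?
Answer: $\frac{155194}{7} \approx 22171.0$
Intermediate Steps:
$B{\left(F,m \right)} = F + F m$
$E = 44$ ($E = -7 + 51 = 44$)
$o{\left(I \right)} = -3 + \frac{\left(-122 + I\right) \left(-10 + I\right)}{7}$ ($o{\left(I \right)} = -3 + \frac{\left(I - 122\right) \left(I - 10\right)}{7} = -3 + \frac{\left(-122 + I\right) \left(-10 + I\right)}{7}$)
$o{\left(B{\left(-9,1 \right)} - E \right)} + 20281 = \left(\frac{1199}{7} - \frac{132 \left(- 9 \left(1 + 1\right) - 44\right)}{7} + \frac{\left(- 9 \left(1 + 1\right) - 44\right)^{2}}{7}\right) + 20281 = \left(\frac{1199}{7} - \frac{132 \left(\left(-9\right) 2 - 44\right)}{7} + \frac{\left(\left(-9\right) 2 - 44\right)^{2}}{7}\right) + 20281 = \left(\frac{1199}{7} - \frac{132 \left(-18 - 44\right)}{7} + \frac{\left(-18 - 44\right)^{2}}{7}\right) + 20281 = \left(\frac{1199}{7} - - \frac{8184}{7} + \frac{\left(-62\right)^{2}}{7}\right) + 20281 = \left(\frac{1199}{7} + \frac{8184}{7} + \frac{1}{7} \cdot 3844\right) + 20281 = \left(\frac{1199}{7} + \frac{8184}{7} + \frac{3844}{7}\right) + 20281 = \frac{13227}{7} + 20281 = \frac{155194}{7}$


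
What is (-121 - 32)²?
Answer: 23409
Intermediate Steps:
(-121 - 32)² = (-153)² = 23409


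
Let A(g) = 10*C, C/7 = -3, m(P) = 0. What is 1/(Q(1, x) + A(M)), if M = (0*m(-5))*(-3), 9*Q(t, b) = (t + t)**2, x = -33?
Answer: -9/1886 ≈ -0.0047720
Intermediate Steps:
Q(t, b) = 4*t**2/9 (Q(t, b) = (t + t)**2/9 = (2*t)**2/9 = (4*t**2)/9 = 4*t**2/9)
C = -21 (C = 7*(-3) = -21)
M = 0 (M = (0*0)*(-3) = 0*(-3) = 0)
A(g) = -210 (A(g) = 10*(-21) = -210)
1/(Q(1, x) + A(M)) = 1/((4/9)*1**2 - 210) = 1/((4/9)*1 - 210) = 1/(4/9 - 210) = 1/(-1886/9) = -9/1886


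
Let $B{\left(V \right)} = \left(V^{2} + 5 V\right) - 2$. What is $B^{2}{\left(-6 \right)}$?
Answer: $16$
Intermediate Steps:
$B{\left(V \right)} = -2 + V^{2} + 5 V$
$B^{2}{\left(-6 \right)} = \left(-2 + \left(-6\right)^{2} + 5 \left(-6\right)\right)^{2} = \left(-2 + 36 - 30\right)^{2} = 4^{2} = 16$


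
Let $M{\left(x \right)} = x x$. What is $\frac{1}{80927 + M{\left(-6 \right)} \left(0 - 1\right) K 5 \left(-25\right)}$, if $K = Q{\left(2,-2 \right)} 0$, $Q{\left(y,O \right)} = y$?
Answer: $\frac{1}{80927} \approx 1.2357 \cdot 10^{-5}$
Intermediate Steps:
$M{\left(x \right)} = x^{2}$
$K = 0$ ($K = 2 \cdot 0 = 0$)
$\frac{1}{80927 + M{\left(-6 \right)} \left(0 - 1\right) K 5 \left(-25\right)} = \frac{1}{80927 + \left(-6\right)^{2} \left(0 - 1\right) 0 \cdot 5 \left(-25\right)} = \frac{1}{80927 + 36 \left(-1\right) 0 \cdot 5 \left(-25\right)} = \frac{1}{80927 + 36 \cdot 0 \cdot 5 \left(-25\right)} = \frac{1}{80927 + 36 \cdot 0 \left(-25\right)} = \frac{1}{80927 + 0 \left(-25\right)} = \frac{1}{80927 + 0} = \frac{1}{80927}$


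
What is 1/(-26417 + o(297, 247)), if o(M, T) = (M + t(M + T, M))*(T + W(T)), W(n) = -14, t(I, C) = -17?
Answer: 1/38823 ≈ 2.5758e-5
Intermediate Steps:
o(M, T) = (-17 + M)*(-14 + T) (o(M, T) = (M - 17)*(T - 14) = (-17 + M)*(-14 + T))
1/(-26417 + o(297, 247)) = 1/(-26417 + (238 - 17*247 - 14*297 + 297*247)) = 1/(-26417 + (238 - 4199 - 4158 + 73359)) = 1/(-26417 + 65240) = 1/38823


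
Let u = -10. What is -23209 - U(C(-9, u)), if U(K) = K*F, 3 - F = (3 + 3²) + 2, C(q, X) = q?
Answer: -23308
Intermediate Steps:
F = -11 (F = 3 - ((3 + 3²) + 2) = 3 - ((3 + 9) + 2) = 3 - (12 + 2) = 3 - 1*14 = 3 - 14 = -11)
U(K) = -11*K (U(K) = K*(-11) = -11*K)
-23209 - U(C(-9, u)) = -23209 - (-11)*(-9) = -23209 - 1*99 = -23209 - 99 = -23308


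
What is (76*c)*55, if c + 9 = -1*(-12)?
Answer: 12540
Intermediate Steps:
c = 3 (c = -9 - 1*(-12) = -9 + 12 = 3)
(76*c)*55 = (76*3)*55 = 228*55 = 12540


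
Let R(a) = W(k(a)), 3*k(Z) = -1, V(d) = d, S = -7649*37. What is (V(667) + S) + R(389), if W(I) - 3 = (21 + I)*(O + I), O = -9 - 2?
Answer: -2543195/9 ≈ -2.8258e+5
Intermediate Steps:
S = -283013
O = -11
k(Z) = -⅓ (k(Z) = (⅓)*(-1) = -⅓)
W(I) = 3 + (-11 + I)*(21 + I) (W(I) = 3 + (21 + I)*(-11 + I) = 3 + (-11 + I)*(21 + I))
R(a) = -2081/9 (R(a) = -228 + (-⅓)² + 10*(-⅓) = -228 + ⅑ - 10/3 = -2081/9)
(V(667) + S) + R(389) = (667 - 283013) - 2081/9 = -282346 - 2081/9 = -2543195/9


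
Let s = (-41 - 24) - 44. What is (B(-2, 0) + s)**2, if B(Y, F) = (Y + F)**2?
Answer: 11025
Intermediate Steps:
B(Y, F) = (F + Y)**2
s = -109 (s = -65 - 44 = -109)
(B(-2, 0) + s)**2 = ((0 - 2)**2 - 109)**2 = ((-2)**2 - 109)**2 = (4 - 109)**2 = (-105)**2 = 11025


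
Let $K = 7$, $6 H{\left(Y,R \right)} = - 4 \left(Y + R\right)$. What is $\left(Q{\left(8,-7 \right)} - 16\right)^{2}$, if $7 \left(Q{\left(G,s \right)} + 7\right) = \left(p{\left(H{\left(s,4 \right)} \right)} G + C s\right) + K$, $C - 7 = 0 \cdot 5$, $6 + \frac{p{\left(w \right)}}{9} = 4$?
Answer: $\frac{120409}{49} \approx 2457.3$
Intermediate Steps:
$H{\left(Y,R \right)} = - \frac{2 R}{3} - \frac{2 Y}{3}$ ($H{\left(Y,R \right)} = \frac{\left(-4\right) \left(Y + R\right)}{6} = \frac{\left(-4\right) \left(R + Y\right)}{6} = \frac{- 4 R - 4 Y}{6} = - \frac{2 R}{3} - \frac{2 Y}{3}$)
$p{\left(w \right)} = -18$ ($p{\left(w \right)} = -54 + 9 \cdot 4 = -54 + 36 = -18$)
$C = 7$ ($C = 7 + 0 \cdot 5 = 7 + 0 = 7$)
$Q{\left(G,s \right)} = -6 + s - \frac{18 G}{7}$ ($Q{\left(G,s \right)} = -7 + \frac{\left(- 18 G + 7 s\right) + 7}{7} = -7 + \frac{7 - 18 G + 7 s}{7} = -7 + \left(1 + s - \frac{18 G}{7}\right) = -6 + s - \frac{18 G}{7}$)
$\left(Q{\left(8,-7 \right)} - 16\right)^{2} = \left(\left(-6 - 7 - \frac{144}{7}\right) - 16\right)^{2} = \left(- \frac{235}{7} - 16\right)^{2} = \left(- \frac{347}{7}\right)^{2} = \frac{120409}{49}$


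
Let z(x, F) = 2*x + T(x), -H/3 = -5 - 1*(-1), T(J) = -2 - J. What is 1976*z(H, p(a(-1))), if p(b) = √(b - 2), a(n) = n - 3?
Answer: 19760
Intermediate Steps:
a(n) = -3 + n
p(b) = √(-2 + b)
H = 12 (H = -3*(-5 - 1*(-1)) = -3*(-5 + 1) = -3*(-4) = 12)
z(x, F) = -2 + x (z(x, F) = 2*x + (-2 - x) = -2 + x)
1976*z(H, p(a(-1))) = 1976*(-2 + 12) = 1976*10 = 19760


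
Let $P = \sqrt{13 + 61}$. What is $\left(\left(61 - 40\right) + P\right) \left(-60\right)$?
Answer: $-1260 - 60 \sqrt{74} \approx -1776.1$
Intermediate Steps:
$P = \sqrt{74} \approx 8.6023$
$\left(\left(61 - 40\right) + P\right) \left(-60\right) = \left(\left(61 - 40\right) + \sqrt{74}\right) \left(-60\right) = \left(21 + \sqrt{74}\right) \left(-60\right) = -1260 - 60 \sqrt{74}$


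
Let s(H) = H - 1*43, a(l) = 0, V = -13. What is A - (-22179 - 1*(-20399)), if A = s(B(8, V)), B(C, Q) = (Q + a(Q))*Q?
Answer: 1906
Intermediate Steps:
B(C, Q) = Q**2 (B(C, Q) = (Q + 0)*Q = Q*Q = Q**2)
s(H) = -43 + H (s(H) = H - 43 = -43 + H)
A = 126 (A = -43 + (-13)**2 = -43 + 169 = 126)
A - (-22179 - 1*(-20399)) = 126 - (-22179 - 1*(-20399)) = 126 - (-22179 + 20399) = 126 - 1*(-1780) = 126 + 1780 = 1906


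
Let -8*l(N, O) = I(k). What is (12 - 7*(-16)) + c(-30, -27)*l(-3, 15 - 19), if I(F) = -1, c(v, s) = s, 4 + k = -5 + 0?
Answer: 965/8 ≈ 120.63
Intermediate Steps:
k = -9 (k = -4 + (-5 + 0) = -4 - 5 = -9)
l(N, O) = 1/8 (l(N, O) = -1/8*(-1) = 1/8)
(12 - 7*(-16)) + c(-30, -27)*l(-3, 15 - 19) = (12 - 7*(-16)) - 27*1/8 = (12 + 112) - 27/8 = 124 - 27/8 = 965/8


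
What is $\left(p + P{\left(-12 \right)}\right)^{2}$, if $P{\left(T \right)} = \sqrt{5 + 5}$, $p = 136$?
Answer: $\left(136 + \sqrt{10}\right)^{2} \approx 19366.0$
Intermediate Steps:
$P{\left(T \right)} = \sqrt{10}$
$\left(p + P{\left(-12 \right)}\right)^{2} = \left(136 + \sqrt{10}\right)^{2}$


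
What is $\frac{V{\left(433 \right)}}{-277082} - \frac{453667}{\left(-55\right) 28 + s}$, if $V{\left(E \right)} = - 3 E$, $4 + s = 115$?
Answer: $\frac{125704815965}{395950178} \approx 317.48$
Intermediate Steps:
$s = 111$ ($s = -4 + 115 = 111$)
$\frac{V{\left(433 \right)}}{-277082} - \frac{453667}{\left(-55\right) 28 + s} = \frac{\left(-3\right) 433}{-277082} - \frac{453667}{\left(-55\right) 28 + 111} = \left(-1299\right) \left(- \frac{1}{277082}\right) - \frac{453667}{-1540 + 111} = \frac{1299}{277082} - \frac{453667}{-1429} = \frac{1299}{277082} - - \frac{453667}{1429} = \frac{1299}{277082} + \frac{453667}{1429} = \frac{125704815965}{395950178}$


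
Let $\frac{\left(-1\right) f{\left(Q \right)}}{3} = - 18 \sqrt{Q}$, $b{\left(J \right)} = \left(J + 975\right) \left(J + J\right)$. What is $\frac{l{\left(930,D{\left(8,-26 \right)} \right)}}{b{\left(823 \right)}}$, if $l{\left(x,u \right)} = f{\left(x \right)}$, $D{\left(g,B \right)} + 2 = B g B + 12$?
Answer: $\frac{27 \sqrt{930}}{1479754} \approx 0.00055644$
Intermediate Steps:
$b{\left(J \right)} = 2 J \left(975 + J\right)$ ($b{\left(J \right)} = \left(975 + J\right) 2 J = 2 J \left(975 + J\right)$)
$f{\left(Q \right)} = 54 \sqrt{Q}$ ($f{\left(Q \right)} = - 3 \left(- 18 \sqrt{Q}\right) = 54 \sqrt{Q}$)
$D{\left(g,B \right)} = 10 + g B^{2}$ ($D{\left(g,B \right)} = -2 + \left(B g B + 12\right) = -2 + \left(g B^{2} + 12\right) = -2 + \left(12 + g B^{2}\right) = 10 + g B^{2}$)
$l{\left(x,u \right)} = 54 \sqrt{x}$
$\frac{l{\left(930,D{\left(8,-26 \right)} \right)}}{b{\left(823 \right)}} = \frac{54 \sqrt{930}}{2 \cdot 823 \left(975 + 823\right)} = \frac{54 \sqrt{930}}{2 \cdot 823 \cdot 1798} = \frac{54 \sqrt{930}}{2959508} = 54 \sqrt{930} \cdot \frac{1}{2959508} = \frac{27 \sqrt{930}}{1479754}$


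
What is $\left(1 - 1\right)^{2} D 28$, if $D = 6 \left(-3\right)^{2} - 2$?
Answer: $0$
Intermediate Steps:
$D = 52$ ($D = 6 \cdot 9 - 2 = 54 - 2 = 52$)
$\left(1 - 1\right)^{2} D 28 = \left(1 - 1\right)^{2} \cdot 52 \cdot 28 = 0^{2} \cdot 52 \cdot 28 = 0 \cdot 52 \cdot 28 = 0 \cdot 28 = 0$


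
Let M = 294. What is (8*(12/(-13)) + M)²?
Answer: 13883076/169 ≈ 82148.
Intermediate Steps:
(8*(12/(-13)) + M)² = (8*(12/(-13)) + 294)² = (8*(12*(-1/13)) + 294)² = (8*(-12/13) + 294)² = (-96/13 + 294)² = (3726/13)² = 13883076/169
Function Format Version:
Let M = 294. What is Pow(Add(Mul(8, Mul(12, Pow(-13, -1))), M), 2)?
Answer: Rational(13883076, 169) ≈ 82148.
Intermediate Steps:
Pow(Add(Mul(8, Mul(12, Pow(-13, -1))), M), 2) = Pow(Add(Mul(8, Mul(12, Pow(-13, -1))), 294), 2) = Pow(Add(Mul(8, Mul(12, Rational(-1, 13))), 294), 2) = Pow(Add(Mul(8, Rational(-12, 13)), 294), 2) = Pow(Add(Rational(-96, 13), 294), 2) = Pow(Rational(3726, 13), 2) = Rational(13883076, 169)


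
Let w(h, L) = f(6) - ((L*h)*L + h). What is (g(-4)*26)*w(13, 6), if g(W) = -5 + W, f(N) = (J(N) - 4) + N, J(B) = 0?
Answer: 112086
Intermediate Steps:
f(N) = -4 + N (f(N) = (0 - 4) + N = -4 + N)
w(h, L) = 2 - h - h*L**2 (w(h, L) = (-4 + 6) - ((L*h)*L + h) = 2 - (h*L**2 + h) = 2 - (h + h*L**2) = 2 + (-h - h*L**2) = 2 - h - h*L**2)
(g(-4)*26)*w(13, 6) = ((-5 - 4)*26)*(2 - 1*13 - 1*13*6**2) = (-9*26)*(2 - 13 - 1*13*36) = -234*(2 - 13 - 468) = -234*(-479) = 112086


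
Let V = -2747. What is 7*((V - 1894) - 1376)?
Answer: -42119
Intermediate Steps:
7*((V - 1894) - 1376) = 7*((-2747 - 1894) - 1376) = 7*(-4641 - 1376) = 7*(-6017) = -42119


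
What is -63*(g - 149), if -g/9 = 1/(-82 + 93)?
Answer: 103824/11 ≈ 9438.5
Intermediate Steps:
g = -9/11 (g = -9/(-82 + 93) = -9/11 ≈ -0.81818)
-63*(g - 149) = -63*(-9/11 - 149) = -63*(-1648/11) = 103824/11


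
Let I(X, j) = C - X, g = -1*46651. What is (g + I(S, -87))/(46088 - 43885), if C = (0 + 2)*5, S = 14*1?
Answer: -46655/2203 ≈ -21.178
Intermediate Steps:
S = 14
g = -46651
C = 10 (C = 2*5 = 10)
I(X, j) = 10 - X
(g + I(S, -87))/(46088 - 43885) = (-46651 + (10 - 1*14))/(46088 - 43885) = (-46651 + (10 - 14))/2203 = (-46651 - 4)*(1/2203) = -46655*1/2203 = -46655/2203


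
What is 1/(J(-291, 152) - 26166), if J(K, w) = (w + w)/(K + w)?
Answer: -139/3637378 ≈ -3.8214e-5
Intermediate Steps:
J(K, w) = 2*w/(K + w) (J(K, w) = (2*w)/(K + w) = 2*w/(K + w))
1/(J(-291, 152) - 26166) = 1/(2*152/(-291 + 152) - 26166) = 1/(2*152/(-139) - 26166) = 1/(2*152*(-1/139) - 26166) = 1/(-304/139 - 26166) = 1/(-3637378/139) = -139/3637378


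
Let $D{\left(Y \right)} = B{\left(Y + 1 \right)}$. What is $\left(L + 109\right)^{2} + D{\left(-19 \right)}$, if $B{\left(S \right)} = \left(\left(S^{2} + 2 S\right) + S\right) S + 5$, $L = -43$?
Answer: $-499$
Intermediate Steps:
$B{\left(S \right)} = 5 + S \left(S^{2} + 3 S\right)$ ($B{\left(S \right)} = \left(S^{2} + 3 S\right) S + 5 = S \left(S^{2} + 3 S\right) + 5 = 5 + S \left(S^{2} + 3 S\right)$)
$D{\left(Y \right)} = 5 + \left(1 + Y\right)^{3} + 3 \left(1 + Y\right)^{2}$ ($D{\left(Y \right)} = 5 + \left(Y + 1\right)^{3} + 3 \left(Y + 1\right)^{2} = 5 + \left(1 + Y\right)^{3} + 3 \left(1 + Y\right)^{2}$)
$\left(L + 109\right)^{2} + D{\left(-19 \right)} = \left(-43 + 109\right)^{2} + \left(5 + \left(1 - 19\right)^{3} + 3 \left(1 - 19\right)^{2}\right) = 66^{2} + \left(5 + \left(-18\right)^{3} + 3 \left(-18\right)^{2}\right) = 4356 + \left(5 - 5832 + 3 \cdot 324\right) = 4356 + \left(5 - 5832 + 972\right) = 4356 - 4855 = -499$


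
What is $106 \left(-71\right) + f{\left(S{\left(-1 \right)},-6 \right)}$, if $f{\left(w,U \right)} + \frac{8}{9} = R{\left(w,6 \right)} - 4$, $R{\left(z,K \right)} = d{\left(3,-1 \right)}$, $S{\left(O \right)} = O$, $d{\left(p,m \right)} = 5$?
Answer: $- \frac{67733}{9} \approx -7525.9$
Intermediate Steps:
$R{\left(z,K \right)} = 5$
$f{\left(w,U \right)} = \frac{1}{9}$ ($f{\left(w,U \right)} = - \frac{8}{9} + \left(5 - 4\right) = - \frac{8}{9} + 1 = \frac{1}{9}$)
$106 \left(-71\right) + f{\left(S{\left(-1 \right)},-6 \right)} = 106 \left(-71\right) + \frac{1}{9} = -7526 + \frac{1}{9} = - \frac{67733}{9}$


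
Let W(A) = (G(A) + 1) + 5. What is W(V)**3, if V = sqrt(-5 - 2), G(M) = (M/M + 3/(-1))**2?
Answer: 1000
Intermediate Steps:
G(M) = 4 (G(M) = (1 + 3*(-1))**2 = (1 - 3)**2 = (-2)**2 = 4)
V = I*sqrt(7) (V = sqrt(-7) = I*sqrt(7) ≈ 2.6458*I)
W(A) = 10 (W(A) = (4 + 1) + 5 = 5 + 5 = 10)
W(V)**3 = 10**3 = 1000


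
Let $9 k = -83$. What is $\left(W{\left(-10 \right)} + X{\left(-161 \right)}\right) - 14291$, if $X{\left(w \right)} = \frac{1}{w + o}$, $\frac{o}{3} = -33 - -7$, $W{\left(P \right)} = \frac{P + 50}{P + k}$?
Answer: $- \frac{590976190}{41347} \approx -14293.0$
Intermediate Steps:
$k = - \frac{83}{9}$ ($k = \frac{1}{9} \left(-83\right) = - \frac{83}{9} \approx -9.2222$)
$W{\left(P \right)} = \frac{50 + P}{- \frac{83}{9} + P}$ ($W{\left(P \right)} = \frac{P + 50}{P - \frac{83}{9}} = \frac{50 + P}{- \frac{83}{9} + P}$)
$o = -78$ ($o = 3 \left(-33 - -7\right) = 3 \left(-33 + 7\right) = 3 \left(-26\right) = -78$)
$X{\left(w \right)} = \frac{1}{-78 + w}$ ($X{\left(w \right)} = \frac{1}{w - 78} = \frac{1}{-78 + w}$)
$\left(W{\left(-10 \right)} + X{\left(-161 \right)}\right) - 14291 = \left(\frac{9 \left(50 - 10\right)}{-83 + 9 \left(-10\right)} + \frac{1}{-78 - 161}\right) - 14291 = \left(9 \frac{1}{-83 - 90} \cdot 40 + \frac{1}{-239}\right) - 14291 = \left(9 \frac{1}{-173} \cdot 40 - \frac{1}{239}\right) - 14291 = \left(9 \left(- \frac{1}{173}\right) 40 - \frac{1}{239}\right) - 14291 = \left(- \frac{360}{173} - \frac{1}{239}\right) - 14291 = - \frac{86213}{41347} - 14291 = - \frac{590976190}{41347}$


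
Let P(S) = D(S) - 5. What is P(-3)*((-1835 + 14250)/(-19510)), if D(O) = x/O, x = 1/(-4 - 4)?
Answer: 295477/93648 ≈ 3.1552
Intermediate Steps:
x = -⅛ (x = 1/(-8) = -⅛ ≈ -0.12500)
D(O) = -1/(8*O)
P(S) = -5 - 1/(8*S) (P(S) = -1/(8*S) - 5 = -5 - 1/(8*S))
P(-3)*((-1835 + 14250)/(-19510)) = (-5 - ⅛/(-3))*((-1835 + 14250)/(-19510)) = (-5 - ⅛*(-⅓))*(12415*(-1/19510)) = (-5 + 1/24)*(-2483/3902) = -119/24*(-2483/3902) = 295477/93648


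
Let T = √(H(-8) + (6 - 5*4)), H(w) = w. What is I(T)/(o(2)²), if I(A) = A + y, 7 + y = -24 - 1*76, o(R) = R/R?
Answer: -107 + I*√22 ≈ -107.0 + 4.6904*I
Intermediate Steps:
o(R) = 1
y = -107 (y = -7 + (-24 - 1*76) = -7 + (-24 - 76) = -7 - 100 = -107)
T = I*√22 (T = √(-8 + (6 - 5*4)) = √(-8 + (6 - 20)) = √(-8 - 14) = √(-22) = I*√22 ≈ 4.6904*I)
I(A) = -107 + A (I(A) = A - 107 = -107 + A)
I(T)/(o(2)²) = (-107 + I*√22)/(1²) = (-107 + I*√22)/1 = (-107 + I*√22)*1 = -107 + I*√22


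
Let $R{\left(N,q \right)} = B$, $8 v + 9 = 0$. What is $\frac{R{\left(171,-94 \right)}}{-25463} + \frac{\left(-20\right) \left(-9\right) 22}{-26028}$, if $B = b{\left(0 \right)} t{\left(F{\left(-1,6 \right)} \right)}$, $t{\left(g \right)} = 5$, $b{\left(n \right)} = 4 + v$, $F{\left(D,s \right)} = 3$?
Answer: $- \frac{22490585}{147277992} \approx -0.15271$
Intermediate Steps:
$v = - \frac{9}{8}$ ($v = - \frac{9}{8} + \frac{1}{8} \cdot 0 = - \frac{9}{8} + 0 = - \frac{9}{8} \approx -1.125$)
$b{\left(n \right)} = \frac{23}{8}$ ($b{\left(n \right)} = 4 - \frac{9}{8} = \frac{23}{8}$)
$B = \frac{115}{8}$ ($B = \frac{23}{8} \cdot 5 = \frac{115}{8} \approx 14.375$)
$R{\left(N,q \right)} = \frac{115}{8}$
$\frac{R{\left(171,-94 \right)}}{-25463} + \frac{\left(-20\right) \left(-9\right) 22}{-26028} = \frac{115}{8 \left(-25463\right)} + \frac{\left(-20\right) \left(-9\right) 22}{-26028} = \frac{115}{8} \left(- \frac{1}{25463}\right) + 180 \cdot 22 \left(- \frac{1}{26028}\right) = - \frac{115}{203704} + 3960 \left(- \frac{1}{26028}\right) = - \frac{115}{203704} - \frac{110}{723} = - \frac{22490585}{147277992}$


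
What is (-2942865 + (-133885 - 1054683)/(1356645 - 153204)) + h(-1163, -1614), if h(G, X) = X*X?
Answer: -406606595797/1203441 ≈ -3.3787e+5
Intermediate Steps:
h(G, X) = X**2
(-2942865 + (-133885 - 1054683)/(1356645 - 153204)) + h(-1163, -1614) = (-2942865 + (-133885 - 1054683)/(1356645 - 153204)) + (-1614)**2 = (-2942865 - 1188568/1203441) + 2604996 = -3541565587033/1203441 + 2604996 = -406606595797/1203441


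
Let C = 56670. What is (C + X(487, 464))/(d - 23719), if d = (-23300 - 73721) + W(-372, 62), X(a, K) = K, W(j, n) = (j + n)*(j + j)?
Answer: 4081/7850 ≈ 0.51987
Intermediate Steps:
W(j, n) = 2*j*(j + n) (W(j, n) = (j + n)*(2*j) = 2*j*(j + n))
d = 133619 (d = (-23300 - 73721) + 2*(-372)*(-372 + 62) = -97021 + 2*(-372)*(-310) = -97021 + 230640 = 133619)
(C + X(487, 464))/(d - 23719) = (56670 + 464)/(133619 - 23719) = 57134/109900 = 57134*(1/109900) = 4081/7850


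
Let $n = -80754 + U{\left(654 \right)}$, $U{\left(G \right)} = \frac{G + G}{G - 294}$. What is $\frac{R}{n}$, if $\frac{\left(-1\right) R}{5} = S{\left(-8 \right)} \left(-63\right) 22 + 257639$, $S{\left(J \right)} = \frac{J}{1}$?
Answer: $\frac{40309050}{2422511} \approx 16.639$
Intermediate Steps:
$U{\left(G \right)} = \frac{2 G}{-294 + G}$
$S{\left(J \right)} = J$ ($S{\left(J \right)} = J 1 = J$)
$n = - \frac{2422511}{30}$ ($n = -80754 + 2 \cdot 654 \frac{1}{-294 + 654} = -80754 + 2 \cdot 654 \cdot \frac{1}{360} = -80754 + \frac{109}{30} = - \frac{2422511}{30} \approx -80750.0$)
$R = -1343635$ ($R = - 5 \left(\left(-8\right) \left(-63\right) 22 + 257639\right) = - 5 \left(504 \cdot 22 + 257639\right) = - 5 \left(11088 + 257639\right) = \left(-5\right) 268727 = -1343635$)
$\frac{R}{n} = - \frac{1343635}{- \frac{2422511}{30}} = \left(-1343635\right) \left(- \frac{30}{2422511}\right) = \frac{40309050}{2422511}$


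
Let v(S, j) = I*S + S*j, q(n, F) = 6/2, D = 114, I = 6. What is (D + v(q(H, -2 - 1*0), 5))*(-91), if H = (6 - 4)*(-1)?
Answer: -13377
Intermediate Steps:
H = -2 (H = 2*(-1) = -2)
q(n, F) = 3 (q(n, F) = 6*(½) = 3)
v(S, j) = 6*S + S*j
(D + v(q(H, -2 - 1*0), 5))*(-91) = (114 + 3*(6 + 5))*(-91) = (114 + 3*11)*(-91) = (114 + 33)*(-91) = 147*(-91) = -13377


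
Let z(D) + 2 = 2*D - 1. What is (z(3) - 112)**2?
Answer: 11881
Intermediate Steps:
z(D) = -3 + 2*D (z(D) = -2 + (2*D - 1) = -2 + (-1 + 2*D) = -3 + 2*D)
(z(3) - 112)**2 = ((-3 + 2*3) - 112)**2 = ((-3 + 6) - 112)**2 = (3 - 112)**2 = (-109)**2 = 11881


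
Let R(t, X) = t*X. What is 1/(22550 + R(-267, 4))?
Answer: 1/21482 ≈ 4.6551e-5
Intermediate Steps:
R(t, X) = X*t
1/(22550 + R(-267, 4)) = 1/(22550 + 4*(-267)) = 1/(22550 - 1068) = 1/21482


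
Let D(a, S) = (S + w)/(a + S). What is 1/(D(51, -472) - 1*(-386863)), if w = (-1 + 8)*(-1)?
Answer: 421/162869802 ≈ 2.5849e-6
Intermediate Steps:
w = -7 (w = 7*(-1) = -7)
D(a, S) = (-7 + S)/(S + a) (D(a, S) = (S - 7)/(a + S) = (-7 + S)/(S + a))
1/(D(51, -472) - 1*(-386863)) = 1/((-7 - 472)/(-472 + 51) - 1*(-386863)) = 1/(-479/(-421) + 386863) = 1/(-1/421*(-479) + 386863) = 1/(479/421 + 386863) = 1/(162869802/421) = 421/162869802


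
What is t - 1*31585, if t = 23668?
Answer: -7917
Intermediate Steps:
t - 1*31585 = 23668 - 1*31585 = 23668 - 31585 = -7917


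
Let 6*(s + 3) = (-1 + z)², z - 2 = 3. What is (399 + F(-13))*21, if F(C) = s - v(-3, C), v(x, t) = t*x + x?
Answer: 7616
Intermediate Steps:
z = 5 (z = 2 + 3 = 5)
v(x, t) = x + t*x
s = -⅓ (s = -3 + (-1 + 5)²/6 = -3 + (⅙)*4² = -3 + (⅙)*16 = -3 + 8/3 = -⅓ ≈ -0.33333)
F(C) = 8/3 + 3*C (F(C) = -⅓ - (-3)*(1 + C) = -⅓ - (-3 - 3*C) = -⅓ + (3 + 3*C) = 8/3 + 3*C)
(399 + F(-13))*21 = (399 + (8/3 + 3*(-13)))*21 = (399 + (8/3 - 39))*21 = (399 - 109/3)*21 = (1088/3)*21 = 7616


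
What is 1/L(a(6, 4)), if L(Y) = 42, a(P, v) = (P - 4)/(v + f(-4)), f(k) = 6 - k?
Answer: 1/42 ≈ 0.023810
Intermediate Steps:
a(P, v) = (-4 + P)/(10 + v) (a(P, v) = (P - 4)/(v + (6 - 1*(-4))) = (-4 + P)/(v + (6 + 4)) = (-4 + P)/(v + 10) = (-4 + P)/(10 + v))
1/L(a(6, 4)) = 1/42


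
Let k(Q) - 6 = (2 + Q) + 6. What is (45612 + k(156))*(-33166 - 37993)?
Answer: -3257801338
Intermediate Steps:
k(Q) = 14 + Q (k(Q) = 6 + ((2 + Q) + 6) = 6 + (8 + Q) = 14 + Q)
(45612 + k(156))*(-33166 - 37993) = (45612 + (14 + 156))*(-33166 - 37993) = (45612 + 170)*(-71159) = 45782*(-71159) = -3257801338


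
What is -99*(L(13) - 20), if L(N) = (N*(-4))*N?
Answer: 68904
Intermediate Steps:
L(N) = -4*N**2 (L(N) = (-4*N)*N = -4*N**2)
-99*(L(13) - 20) = -99*(-4*13**2 - 20) = -99*(-4*169 - 20) = -99*(-676 - 20) = -99*(-696) = 68904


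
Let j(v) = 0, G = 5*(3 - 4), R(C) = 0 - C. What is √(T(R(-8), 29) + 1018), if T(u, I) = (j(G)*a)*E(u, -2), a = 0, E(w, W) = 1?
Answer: √1018 ≈ 31.906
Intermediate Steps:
R(C) = -C
G = -5 (G = 5*(-1) = -5)
T(u, I) = 0 (T(u, I) = (0*0)*1 = 0*1 = 0)
√(T(R(-8), 29) + 1018) = √(0 + 1018) = √1018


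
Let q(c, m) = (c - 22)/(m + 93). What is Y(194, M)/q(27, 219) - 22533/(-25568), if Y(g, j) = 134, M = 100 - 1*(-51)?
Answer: 1069059609/127840 ≈ 8362.5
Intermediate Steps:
M = 151 (M = 100 + 51 = 151)
q(c, m) = (-22 + c)/(93 + m)
Y(194, M)/q(27, 219) - 22533/(-25568) = 134/(((-22 + 27)/(93 + 219))) - 22533/(-25568) = 134/((5/312)) - 22533*(-1/25568) = 134/(((1/312)*5)) + 22533/25568 = 134/(5/312) + 22533/25568 = 134*(312/5) + 22533/25568 = 41808/5 + 22533/25568 = 1069059609/127840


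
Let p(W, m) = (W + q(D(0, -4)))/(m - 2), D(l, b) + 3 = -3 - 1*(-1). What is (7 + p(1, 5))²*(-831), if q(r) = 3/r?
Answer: -3171373/75 ≈ -42285.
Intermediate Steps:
D(l, b) = -5 (D(l, b) = -3 + (-3 - 1*(-1)) = -3 + (-3 + 1) = -3 - 2 = -5)
p(W, m) = (-⅗ + W)/(-2 + m) (p(W, m) = (W + 3/(-5))/(m - 2) = (W + 3*(-⅕))/(-2 + m) = (W - ⅗)/(-2 + m) = (-⅗ + W)/(-2 + m))
(7 + p(1, 5))²*(-831) = (7 + (-⅗ + 1)/(-2 + 5))²*(-831) = (7 + (⅖)/3)²*(-831) = (7 + (⅓)*(⅖))²*(-831) = (7 + 2/15)²*(-831) = (107/15)²*(-831) = (11449/225)*(-831) = -3171373/75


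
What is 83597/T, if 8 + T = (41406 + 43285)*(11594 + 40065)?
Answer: 83597/4375052361 ≈ 1.9108e-5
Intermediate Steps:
T = 4375052361 (T = -8 + (41406 + 43285)*(11594 + 40065) = -8 + 84691*51659 = -8 + 4375052369 = 4375052361)
83597/T = 83597/4375052361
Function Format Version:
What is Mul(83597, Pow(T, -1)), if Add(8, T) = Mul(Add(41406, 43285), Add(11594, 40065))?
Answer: Rational(83597, 4375052361) ≈ 1.9108e-5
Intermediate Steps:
T = 4375052361 (T = Add(-8, Mul(Add(41406, 43285), Add(11594, 40065))) = Add(-8, Mul(84691, 51659)) = Add(-8, 4375052369) = 4375052361)
Mul(83597, Pow(T, -1)) = Mul(83597, Pow(4375052361, -1)) = Mul(83597, Rational(1, 4375052361)) = Rational(83597, 4375052361)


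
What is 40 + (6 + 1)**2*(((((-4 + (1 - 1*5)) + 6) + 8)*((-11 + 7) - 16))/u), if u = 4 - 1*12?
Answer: 775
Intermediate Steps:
u = -8 (u = 4 - 12 = -8)
40 + (6 + 1)**2*(((((-4 + (1 - 1*5)) + 6) + 8)*((-11 + 7) - 16))/u) = 40 + (6 + 1)**2*(((((-4 + (1 - 1*5)) + 6) + 8)*((-11 + 7) - 16))/(-8)) = 40 + 7**2*(((((-4 + (1 - 5)) + 6) + 8)*(-4 - 16))*(-1/8)) = 40 + 49*(((((-4 - 4) + 6) + 8)*(-20))*(-1/8)) = 40 + 49*((((-8 + 6) + 8)*(-20))*(-1/8)) = 40 + 49*(((-2 + 8)*(-20))*(-1/8)) = 40 + 49*((6*(-20))*(-1/8)) = 40 + 49*(-120*(-1/8)) = 40 + 49*15 = 40 + 735 = 775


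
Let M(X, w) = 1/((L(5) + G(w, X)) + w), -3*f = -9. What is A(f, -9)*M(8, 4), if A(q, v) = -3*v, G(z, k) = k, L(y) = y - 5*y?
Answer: -27/8 ≈ -3.3750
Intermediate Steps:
f = 3 (f = -⅓*(-9) = 3)
L(y) = -4*y
M(X, w) = 1/(-20 + X + w) (M(X, w) = 1/((-4*5 + X) + w) = 1/((-20 + X) + w) = 1/(-20 + X + w))
A(f, -9)*M(8, 4) = (-3*(-9))/(-20 + 8 + 4) = 27/(-8) = 27*(-⅛) = -27/8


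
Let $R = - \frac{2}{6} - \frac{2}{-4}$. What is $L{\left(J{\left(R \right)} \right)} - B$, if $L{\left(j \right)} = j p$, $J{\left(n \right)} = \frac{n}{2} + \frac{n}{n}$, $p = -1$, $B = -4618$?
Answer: $\frac{55403}{12} \approx 4616.9$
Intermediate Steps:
$R = \frac{1}{6}$ ($R = \left(-2\right) \frac{1}{6} - - \frac{1}{2} = - \frac{1}{3} + \frac{1}{2} = \frac{1}{6} \approx 0.16667$)
$J{\left(n \right)} = 1 + \frac{n}{2}$ ($J{\left(n \right)} = n \frac{1}{2} + 1 = \frac{n}{2} + 1 = 1 + \frac{n}{2}$)
$L{\left(j \right)} = - j$ ($L{\left(j \right)} = j \left(-1\right) = - j$)
$L{\left(J{\left(R \right)} \right)} - B = - (1 + \frac{1}{2} \cdot \frac{1}{6}) - -4618 = - (1 + \frac{1}{12}) + 4618 = \left(-1\right) \frac{13}{12} + 4618 = - \frac{13}{12} + 4618 = \frac{55403}{12}$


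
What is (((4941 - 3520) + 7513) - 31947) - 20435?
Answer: -43448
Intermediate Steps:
(((4941 - 3520) + 7513) - 31947) - 20435 = ((1421 + 7513) - 31947) - 20435 = (8934 - 31947) - 20435 = -23013 - 20435 = -43448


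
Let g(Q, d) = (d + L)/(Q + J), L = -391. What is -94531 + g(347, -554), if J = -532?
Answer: -3497458/37 ≈ -94526.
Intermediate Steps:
g(Q, d) = (-391 + d)/(-532 + Q) (g(Q, d) = (d - 391)/(Q - 532) = (-391 + d)/(-532 + Q))
-94531 + g(347, -554) = -94531 + (-391 - 554)/(-532 + 347) = -94531 - 945/(-185) = -94531 - 1/185*(-945) = -94531 + 189/37 = -3497458/37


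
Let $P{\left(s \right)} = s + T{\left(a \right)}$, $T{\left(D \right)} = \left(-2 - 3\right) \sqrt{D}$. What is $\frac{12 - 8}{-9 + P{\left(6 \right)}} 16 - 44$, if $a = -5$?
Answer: $\frac{4 \left(- 55 \sqrt{5} + 49 i\right)}{- 3 i + 5 \sqrt{5}} \approx -45.433 + 5.3399 i$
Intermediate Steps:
$T{\left(D \right)} = - 5 \sqrt{D}$
$P{\left(s \right)} = s - 5 i \sqrt{5}$ ($P{\left(s \right)} = s - 5 \sqrt{-5} = s - 5 i \sqrt{5}$)
$\frac{12 - 8}{-9 + P{\left(6 \right)}} 16 - 44 = \frac{12 - 8}{-9 + \left(6 - 5 i \sqrt{5}\right)} 16 - 44 = \frac{4}{-3 - 5 i \sqrt{5}} \cdot 16 - 44 = \frac{64}{-3 - 5 i \sqrt{5}} - 44 = -44 + \frac{64}{-3 - 5 i \sqrt{5}}$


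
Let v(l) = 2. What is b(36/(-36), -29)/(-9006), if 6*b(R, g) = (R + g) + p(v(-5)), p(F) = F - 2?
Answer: 5/9006 ≈ 0.00055519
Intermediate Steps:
p(F) = -2 + F
b(R, g) = R/6 + g/6 (b(R, g) = ((R + g) + (-2 + 2))/6 = ((R + g) + 0)/6 = (R + g)/6 = R/6 + g/6)
b(36/(-36), -29)/(-9006) = ((36/(-36))/6 + (⅙)*(-29))/(-9006) = ((36*(-1/36))/6 - 29/6)*(-1/9006) = ((⅙)*(-1) - 29/6)*(-1/9006) = (-⅙ - 29/6)*(-1/9006) = -5*(-1/9006) = 5/9006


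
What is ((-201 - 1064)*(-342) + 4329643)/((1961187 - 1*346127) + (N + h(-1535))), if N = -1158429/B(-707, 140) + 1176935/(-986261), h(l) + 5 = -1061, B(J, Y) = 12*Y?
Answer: 2630232713501680/891037331538117 ≈ 2.9519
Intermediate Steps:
h(l) = -1066 (h(l) = -5 - 1061 = -1066)
N = -381496864923/552306160 (N = -1158429/(12*140) + 1176935/(-986261) = -1158429/1680 + 1176935*(-1/986261) = -1158429*1/1680 - 1176935/986261 = -386143/560 - 1176935/986261 = -381496864923/552306160 ≈ -690.73)
((-201 - 1064)*(-342) + 4329643)/((1961187 - 1*346127) + (N + h(-1535))) = ((-201 - 1064)*(-342) + 4329643)/((1961187 - 1*346127) + (-381496864923/552306160 - 1066)) = (-1265*(-342) + 4329643)/((1961187 - 346127) - 970255231483/552306160) = (432630 + 4329643)/(1615060 - 970255231483/552306160) = 4762273/(891037331538117/552306160) = 4762273*(552306160/891037331538117) = 2630232713501680/891037331538117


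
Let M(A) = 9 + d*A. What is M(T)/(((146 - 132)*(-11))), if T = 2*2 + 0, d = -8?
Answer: 23/154 ≈ 0.14935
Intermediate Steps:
T = 4 (T = 4 + 0 = 4)
M(A) = 9 - 8*A
M(T)/(((146 - 132)*(-11))) = (9 - 8*4)/(((146 - 132)*(-11))) = (9 - 32)/((14*(-11))) = -23/(-154) = -23*(-1/154) = 23/154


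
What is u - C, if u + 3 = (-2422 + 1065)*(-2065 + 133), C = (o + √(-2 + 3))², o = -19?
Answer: 2621397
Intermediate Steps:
C = 324 (C = (-19 + √(-2 + 3))² = (-19 + √1)² = (-19 + 1)² = (-18)² = 324)
u = 2621721 (u = -3 + (-2422 + 1065)*(-2065 + 133) = -3 - 1357*(-1932) = -3 + 2621724 = 2621721)
u - C = 2621721 - 1*324 = 2621721 - 324 = 2621397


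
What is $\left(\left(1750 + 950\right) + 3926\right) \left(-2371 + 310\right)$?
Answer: $-13656186$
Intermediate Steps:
$\left(\left(1750 + 950\right) + 3926\right) \left(-2371 + 310\right) = \left(2700 + 3926\right) \left(-2061\right) = 6626 \left(-2061\right) = -13656186$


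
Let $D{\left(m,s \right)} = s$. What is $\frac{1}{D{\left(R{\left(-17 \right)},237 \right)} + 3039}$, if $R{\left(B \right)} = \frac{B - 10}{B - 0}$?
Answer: $\frac{1}{3276} \approx 0.00030525$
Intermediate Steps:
$R{\left(B \right)} = \frac{-10 + B}{B}$ ($R{\left(B \right)} = \frac{-10 + B}{B + \left(-1 + 1\right)} = \frac{-10 + B}{B + 0} = \frac{-10 + B}{B}$)
$\frac{1}{D{\left(R{\left(-17 \right)},237 \right)} + 3039} = \frac{1}{237 + 3039} = \frac{1}{3276}$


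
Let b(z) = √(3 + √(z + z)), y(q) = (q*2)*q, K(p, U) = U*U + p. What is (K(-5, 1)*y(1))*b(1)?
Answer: -8*√(3 + √2) ≈ -16.808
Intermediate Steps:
K(p, U) = p + U² (K(p, U) = U² + p = p + U²)
y(q) = 2*q² (y(q) = (2*q)*q = 2*q²)
b(z) = √(3 + √2*√z) (b(z) = √(3 + √(2*z)) = √(3 + √2*√z))
(K(-5, 1)*y(1))*b(1) = ((-5 + 1²)*(2*1²))*√(3 + √2*√1) = ((-5 + 1)*(2*1))*√(3 + √2*1) = (-4*2)*√(3 + √2) = -8*√(3 + √2)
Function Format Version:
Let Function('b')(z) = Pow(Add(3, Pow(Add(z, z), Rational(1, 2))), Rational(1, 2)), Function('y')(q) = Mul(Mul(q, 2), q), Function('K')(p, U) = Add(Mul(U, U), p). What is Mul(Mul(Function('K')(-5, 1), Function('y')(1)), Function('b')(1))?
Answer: Mul(-8, Pow(Add(3, Pow(2, Rational(1, 2))), Rational(1, 2))) ≈ -16.808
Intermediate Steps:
Function('K')(p, U) = Add(p, Pow(U, 2)) (Function('K')(p, U) = Add(Pow(U, 2), p) = Add(p, Pow(U, 2)))
Function('y')(q) = Mul(2, Pow(q, 2)) (Function('y')(q) = Mul(Mul(2, q), q) = Mul(2, Pow(q, 2)))
Function('b')(z) = Pow(Add(3, Mul(Pow(2, Rational(1, 2)), Pow(z, Rational(1, 2)))), Rational(1, 2)) (Function('b')(z) = Pow(Add(3, Pow(Mul(2, z), Rational(1, 2))), Rational(1, 2)) = Pow(Add(3, Mul(Pow(2, Rational(1, 2)), Pow(z, Rational(1, 2)))), Rational(1, 2)))
Mul(Mul(Function('K')(-5, 1), Function('y')(1)), Function('b')(1)) = Mul(Mul(Add(-5, Pow(1, 2)), Mul(2, Pow(1, 2))), Pow(Add(3, Mul(Pow(2, Rational(1, 2)), Pow(1, Rational(1, 2)))), Rational(1, 2))) = Mul(Mul(Add(-5, 1), Mul(2, 1)), Pow(Add(3, Mul(Pow(2, Rational(1, 2)), 1)), Rational(1, 2))) = Mul(Mul(-4, 2), Pow(Add(3, Pow(2, Rational(1, 2))), Rational(1, 2))) = Mul(-8, Pow(Add(3, Pow(2, Rational(1, 2))), Rational(1, 2)))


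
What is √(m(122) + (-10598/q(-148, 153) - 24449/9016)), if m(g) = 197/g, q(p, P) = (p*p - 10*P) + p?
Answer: I*√483624113562726/17273004 ≈ 1.2732*I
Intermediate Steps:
q(p, P) = p + p² - 10*P (q(p, P) = (p² - 10*P) + p = p + p² - 10*P)
√(m(122) + (-10598/q(-148, 153) - 24449/9016)) = √(197/122 + (-10598/(-148 + (-148)² - 10*153) - 24449/9016)) = √(197*(1/122) + (-10598/(-148 + 21904 - 1530) - 24449*1/9016)) = √(197/122 + (-10598/20226 - 1063/392)) = √(197/122 + (-10598*1/20226 - 1063/392)) = √(197/122 + (-5299/10113 - 1063/392)) = √(197/122 - 12827327/3964296) = √(-391983791/241822056) = I*√483624113562726/17273004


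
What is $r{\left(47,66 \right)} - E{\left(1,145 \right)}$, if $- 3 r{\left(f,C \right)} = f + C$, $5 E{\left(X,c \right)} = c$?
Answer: $- \frac{200}{3} \approx -66.667$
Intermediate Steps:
$E{\left(X,c \right)} = \frac{c}{5}$
$r{\left(f,C \right)} = - \frac{C}{3} - \frac{f}{3}$ ($r{\left(f,C \right)} = - \frac{f + C}{3} = - \frac{C + f}{3} = - \frac{C}{3} - \frac{f}{3}$)
$r{\left(47,66 \right)} - E{\left(1,145 \right)} = \left(\left(- \frac{1}{3}\right) 66 - \frac{47}{3}\right) - \frac{1}{5} \cdot 145 = \left(-22 - \frac{47}{3}\right) - 29 = - \frac{113}{3} - 29 = - \frac{200}{3}$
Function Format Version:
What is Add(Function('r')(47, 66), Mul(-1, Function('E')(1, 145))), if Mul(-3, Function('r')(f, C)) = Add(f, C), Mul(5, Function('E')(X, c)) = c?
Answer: Rational(-200, 3) ≈ -66.667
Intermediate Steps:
Function('E')(X, c) = Mul(Rational(1, 5), c)
Function('r')(f, C) = Add(Mul(Rational(-1, 3), C), Mul(Rational(-1, 3), f)) (Function('r')(f, C) = Mul(Rational(-1, 3), Add(f, C)) = Mul(Rational(-1, 3), Add(C, f)) = Add(Mul(Rational(-1, 3), C), Mul(Rational(-1, 3), f)))
Add(Function('r')(47, 66), Mul(-1, Function('E')(1, 145))) = Add(Add(Mul(Rational(-1, 3), 66), Mul(Rational(-1, 3), 47)), Mul(-1, Mul(Rational(1, 5), 145))) = Add(Add(-22, Rational(-47, 3)), Mul(-1, 29)) = Add(Rational(-113, 3), -29) = Rational(-200, 3)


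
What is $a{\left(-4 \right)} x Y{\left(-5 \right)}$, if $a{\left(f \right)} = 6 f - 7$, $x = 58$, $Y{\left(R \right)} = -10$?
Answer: $17980$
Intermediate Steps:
$a{\left(f \right)} = -7 + 6 f$
$a{\left(-4 \right)} x Y{\left(-5 \right)} = \left(-7 + 6 \left(-4\right)\right) 58 \left(-10\right) = \left(-7 - 24\right) 58 \left(-10\right) = \left(-31\right) 58 \left(-10\right) = \left(-1798\right) \left(-10\right) = 17980$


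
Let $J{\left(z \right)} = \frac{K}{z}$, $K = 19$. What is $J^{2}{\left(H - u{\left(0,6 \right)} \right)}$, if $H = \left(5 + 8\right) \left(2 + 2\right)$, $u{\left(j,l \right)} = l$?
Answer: $\frac{361}{2116} \approx 0.1706$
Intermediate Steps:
$H = 52$ ($H = 13 \cdot 4 = 52$)
$J{\left(z \right)} = \frac{19}{z}$
$J^{2}{\left(H - u{\left(0,6 \right)} \right)} = \left(\frac{19}{52 - 6}\right)^{2} = \left(\frac{19}{46}\right)^{2} = \frac{361}{2116}$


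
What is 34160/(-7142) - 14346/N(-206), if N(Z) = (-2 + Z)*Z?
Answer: -391536703/76505104 ≈ -5.1178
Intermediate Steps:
N(Z) = Z*(-2 + Z)
34160/(-7142) - 14346/N(-206) = 34160/(-7142) - 14346*(-1/(206*(-2 - 206))) = 34160*(-1/7142) - 14346/((-206*(-208))) = -17080/3571 - 14346/42848 = -17080/3571 - 14346*1/42848 = -17080/3571 - 7173/21424 = -391536703/76505104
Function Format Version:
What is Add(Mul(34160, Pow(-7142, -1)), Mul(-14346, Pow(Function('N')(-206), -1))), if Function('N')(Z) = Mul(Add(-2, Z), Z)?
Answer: Rational(-391536703, 76505104) ≈ -5.1178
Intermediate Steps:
Function('N')(Z) = Mul(Z, Add(-2, Z))
Add(Mul(34160, Pow(-7142, -1)), Mul(-14346, Pow(Function('N')(-206), -1))) = Add(Mul(34160, Pow(-7142, -1)), Mul(-14346, Pow(Mul(-206, Add(-2, -206)), -1))) = Add(Mul(34160, Rational(-1, 7142)), Mul(-14346, Pow(Mul(-206, -208), -1))) = Add(Rational(-17080, 3571), Mul(-14346, Pow(42848, -1))) = Add(Rational(-17080, 3571), Mul(-14346, Rational(1, 42848))) = Add(Rational(-17080, 3571), Rational(-7173, 21424)) = Rational(-391536703, 76505104)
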